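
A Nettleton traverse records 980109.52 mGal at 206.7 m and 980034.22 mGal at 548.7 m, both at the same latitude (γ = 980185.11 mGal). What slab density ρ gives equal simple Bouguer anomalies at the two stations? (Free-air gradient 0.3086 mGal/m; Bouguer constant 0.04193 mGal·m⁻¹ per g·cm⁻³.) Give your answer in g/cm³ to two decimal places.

2.11

Δg_obs = 980034.22 − 980109.52 = -75.30 mGal over Δh = 548.7 − 206.7 = 342.0 m
Equal Bouguer anomalies ⇒ Δg_obs + (0.3086 − 0.04193ρ)·Δh = 0
0.3086 − 0.04193ρ = −Δg_obs/Δh = 0.22018
ρ = (0.3086 − 0.22018) / 0.04193 = 2.11 g/cm³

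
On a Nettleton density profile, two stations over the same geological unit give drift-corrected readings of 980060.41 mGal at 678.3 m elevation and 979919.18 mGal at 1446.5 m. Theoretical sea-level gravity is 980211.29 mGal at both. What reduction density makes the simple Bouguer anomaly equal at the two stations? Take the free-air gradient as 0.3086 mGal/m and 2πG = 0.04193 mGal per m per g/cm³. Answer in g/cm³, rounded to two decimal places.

2.98

Δg_obs = 979919.18 − 980060.41 = -141.23 mGal over Δh = 1446.5 − 678.3 = 768.2 m
Equal Bouguer anomalies ⇒ Δg_obs + (0.3086 − 0.04193ρ)·Δh = 0
0.3086 − 0.04193ρ = −Δg_obs/Δh = 0.18385
ρ = (0.3086 − 0.18385) / 0.04193 = 2.98 g/cm³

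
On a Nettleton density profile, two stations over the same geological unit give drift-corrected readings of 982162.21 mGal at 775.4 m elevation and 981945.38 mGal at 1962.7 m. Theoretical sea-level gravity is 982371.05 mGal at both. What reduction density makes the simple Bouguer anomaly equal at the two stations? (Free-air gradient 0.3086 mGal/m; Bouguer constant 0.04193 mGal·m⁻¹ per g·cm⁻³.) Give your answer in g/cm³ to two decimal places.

3.00

Δg_obs = 981945.38 − 982162.21 = -216.83 mGal over Δh = 1962.7 − 775.4 = 1187.3 m
Equal Bouguer anomalies ⇒ Δg_obs + (0.3086 − 0.04193ρ)·Δh = 0
0.3086 − 0.04193ρ = −Δg_obs/Δh = 0.18262
ρ = (0.3086 − 0.18262) / 0.04193 = 3.00 g/cm³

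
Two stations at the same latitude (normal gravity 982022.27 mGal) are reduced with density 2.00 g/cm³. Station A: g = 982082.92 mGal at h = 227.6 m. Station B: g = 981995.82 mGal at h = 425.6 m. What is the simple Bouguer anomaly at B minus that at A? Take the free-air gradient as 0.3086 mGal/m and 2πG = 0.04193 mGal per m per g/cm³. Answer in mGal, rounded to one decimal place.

Δg_SB(A) = 982082.92 − 982022.27 + 0.3086×227.6 − 0.04193×2.00×227.6 = 111.80 mGal
Δg_SB(B) = 981995.82 − 982022.27 + 0.3086×425.6 − 0.04193×2.00×425.6 = 69.20 mGal
Difference = 69.20 − (111.80) = -42.60 mGal

-42.6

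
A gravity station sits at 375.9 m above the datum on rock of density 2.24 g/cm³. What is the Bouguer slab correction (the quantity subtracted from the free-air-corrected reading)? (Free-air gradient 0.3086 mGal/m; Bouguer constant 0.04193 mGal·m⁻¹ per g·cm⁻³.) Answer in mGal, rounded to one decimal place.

35.3

Bouguer slab correction = 0.04193 × 2.24 × 375.9 = 35.3 mGal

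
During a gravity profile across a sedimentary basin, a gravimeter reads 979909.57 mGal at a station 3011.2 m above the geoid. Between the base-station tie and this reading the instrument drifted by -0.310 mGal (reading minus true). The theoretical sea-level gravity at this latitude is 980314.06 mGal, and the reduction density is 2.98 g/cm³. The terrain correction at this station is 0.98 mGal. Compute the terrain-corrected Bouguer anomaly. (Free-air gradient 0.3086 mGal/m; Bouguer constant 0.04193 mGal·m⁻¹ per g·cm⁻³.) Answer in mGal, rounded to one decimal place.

149.8

Drift-corrected reading = 979909.57 − (-0.310) = 979909.880 mGal
Free-air correction = 0.3086 × 3011.2 = 929.26 mGal
Free-air anomaly = 979909.880 − 980314.06 + (929.26) = 525.080 mGal
Bouguer slab correction = 0.04193 × 2.98 × 3011.2 = 376.25 mGal
Simple Bouguer anomaly = 525.080 − (376.25) = 148.830 mGal
Complete Bouguer anomaly = 148.830 + 0.98 = 149.810 mGal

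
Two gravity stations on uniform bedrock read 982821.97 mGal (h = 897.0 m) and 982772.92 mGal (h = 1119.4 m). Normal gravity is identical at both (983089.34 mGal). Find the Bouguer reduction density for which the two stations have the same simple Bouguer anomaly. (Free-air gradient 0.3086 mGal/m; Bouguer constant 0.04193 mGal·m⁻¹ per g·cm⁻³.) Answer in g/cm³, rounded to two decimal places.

Δg_obs = 982772.92 − 982821.97 = -49.05 mGal over Δh = 1119.4 − 897.0 = 222.4 m
Equal Bouguer anomalies ⇒ Δg_obs + (0.3086 − 0.04193ρ)·Δh = 0
0.3086 − 0.04193ρ = −Δg_obs/Δh = 0.22055
ρ = (0.3086 − 0.22055) / 0.04193 = 2.10 g/cm³

2.10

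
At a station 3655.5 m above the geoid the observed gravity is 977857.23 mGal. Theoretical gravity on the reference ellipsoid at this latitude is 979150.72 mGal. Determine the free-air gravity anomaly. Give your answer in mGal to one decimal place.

Free-air correction = 0.3086 × 3655.5 = 1128.09 mGal
Free-air anomaly = 977857.23 − 979150.72 + (1128.09) = -165.40 mGal

-165.4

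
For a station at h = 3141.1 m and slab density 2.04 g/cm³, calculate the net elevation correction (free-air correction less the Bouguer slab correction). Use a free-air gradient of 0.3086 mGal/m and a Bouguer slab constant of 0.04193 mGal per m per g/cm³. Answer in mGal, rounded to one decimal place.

700.7

Combined gradient = 0.3086 − 0.04193 × 2.04 = 0.2230628 mGal/m
Combined elevation correction = 0.2230628 × 3141.1 = 700.7 mGal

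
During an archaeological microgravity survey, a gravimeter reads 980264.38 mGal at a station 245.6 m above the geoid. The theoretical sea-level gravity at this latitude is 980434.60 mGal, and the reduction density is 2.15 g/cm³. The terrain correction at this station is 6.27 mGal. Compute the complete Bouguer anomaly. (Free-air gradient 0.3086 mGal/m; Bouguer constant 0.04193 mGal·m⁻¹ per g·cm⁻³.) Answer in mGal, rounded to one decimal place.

Free-air correction = 0.3086 × 245.6 = 75.79 mGal
Free-air anomaly = 980264.38 − 980434.60 + (75.79) = -94.43 mGal
Bouguer slab correction = 0.04193 × 2.15 × 245.6 = 22.14 mGal
Simple Bouguer anomaly = -94.43 − (22.14) = -116.57 mGal
Complete Bouguer anomaly = -116.57 + 6.27 = -110.30 mGal

-110.3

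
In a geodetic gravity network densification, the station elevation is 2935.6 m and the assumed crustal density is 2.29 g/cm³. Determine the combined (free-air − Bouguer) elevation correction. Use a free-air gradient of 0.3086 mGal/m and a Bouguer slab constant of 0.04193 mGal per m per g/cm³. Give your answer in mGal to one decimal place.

Combined gradient = 0.3086 − 0.04193 × 2.29 = 0.2125803 mGal/m
Combined elevation correction = 0.2125803 × 2935.6 = 624.1 mGal

624.1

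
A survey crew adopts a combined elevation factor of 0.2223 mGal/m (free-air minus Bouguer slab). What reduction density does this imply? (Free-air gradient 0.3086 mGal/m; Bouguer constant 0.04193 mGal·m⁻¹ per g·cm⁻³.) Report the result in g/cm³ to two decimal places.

0.2223 = 0.3086 − 0.04193 × ρ
ρ = (0.3086 − 0.2223) / 0.04193 = 2.06 g/cm³

2.06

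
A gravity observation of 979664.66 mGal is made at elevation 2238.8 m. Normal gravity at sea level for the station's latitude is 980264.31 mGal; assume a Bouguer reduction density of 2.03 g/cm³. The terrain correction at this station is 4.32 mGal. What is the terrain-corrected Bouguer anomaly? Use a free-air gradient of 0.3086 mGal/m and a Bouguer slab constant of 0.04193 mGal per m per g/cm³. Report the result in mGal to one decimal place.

-95.0

Free-air correction = 0.3086 × 2238.8 = 690.89 mGal
Free-air anomaly = 979664.66 − 980264.31 + (690.89) = 91.24 mGal
Bouguer slab correction = 0.04193 × 2.03 × 2238.8 = 190.56 mGal
Simple Bouguer anomaly = 91.24 − (190.56) = -99.32 mGal
Complete Bouguer anomaly = -99.32 + 4.32 = -95.00 mGal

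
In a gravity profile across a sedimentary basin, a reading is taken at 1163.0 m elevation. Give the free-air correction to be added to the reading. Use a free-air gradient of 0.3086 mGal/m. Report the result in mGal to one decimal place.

358.9

Free-air correction = 0.3086 × 1163.0 = 358.9 mGal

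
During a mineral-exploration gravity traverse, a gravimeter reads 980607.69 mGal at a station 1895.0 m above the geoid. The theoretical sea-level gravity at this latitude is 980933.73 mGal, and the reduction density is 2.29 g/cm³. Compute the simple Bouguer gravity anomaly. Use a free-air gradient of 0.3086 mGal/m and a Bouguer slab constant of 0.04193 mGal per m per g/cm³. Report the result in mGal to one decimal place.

76.8

Free-air correction = 0.3086 × 1895.0 = 584.80 mGal
Free-air anomaly = 980607.69 − 980933.73 + (584.80) = 258.76 mGal
Bouguer slab correction = 0.04193 × 2.29 × 1895.0 = 181.96 mGal
Simple Bouguer anomaly = 258.76 − (181.96) = 76.80 mGal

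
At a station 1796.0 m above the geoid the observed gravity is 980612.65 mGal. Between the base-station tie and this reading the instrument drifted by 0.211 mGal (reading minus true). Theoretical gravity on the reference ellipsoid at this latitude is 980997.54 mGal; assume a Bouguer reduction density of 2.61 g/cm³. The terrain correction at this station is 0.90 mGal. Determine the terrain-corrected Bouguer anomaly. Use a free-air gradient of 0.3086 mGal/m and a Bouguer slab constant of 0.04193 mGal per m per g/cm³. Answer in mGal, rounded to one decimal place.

-26.5

Drift-corrected reading = 980612.65 − (0.211) = 980612.439 mGal
Free-air correction = 0.3086 × 1796.0 = 554.25 mGal
Free-air anomaly = 980612.439 − 980997.54 + (554.25) = 169.149 mGal
Bouguer slab correction = 0.04193 × 2.61 × 1796.0 = 196.55 mGal
Simple Bouguer anomaly = 169.149 − (196.55) = -27.401 mGal
Complete Bouguer anomaly = -27.401 + 0.90 = -26.501 mGal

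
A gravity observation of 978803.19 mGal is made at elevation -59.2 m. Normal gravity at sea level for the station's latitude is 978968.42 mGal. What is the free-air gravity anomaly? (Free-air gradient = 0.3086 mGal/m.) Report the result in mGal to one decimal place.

Free-air correction = 0.3086 × -59.2 = -18.27 mGal
Free-air anomaly = 978803.19 − 978968.42 + (-18.27) = -183.50 mGal

-183.5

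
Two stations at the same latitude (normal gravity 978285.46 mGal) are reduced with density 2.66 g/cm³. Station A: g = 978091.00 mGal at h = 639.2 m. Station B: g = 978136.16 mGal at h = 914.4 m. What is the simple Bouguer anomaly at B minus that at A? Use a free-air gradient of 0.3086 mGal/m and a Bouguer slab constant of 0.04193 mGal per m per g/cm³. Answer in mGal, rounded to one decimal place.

99.4

Δg_SB(A) = 978091.00 − 978285.46 + 0.3086×639.2 − 0.04193×2.66×639.2 = -68.50 mGal
Δg_SB(B) = 978136.16 − 978285.46 + 0.3086×914.4 − 0.04193×2.66×914.4 = 30.90 mGal
Difference = 30.90 − (-68.50) = 99.40 mGal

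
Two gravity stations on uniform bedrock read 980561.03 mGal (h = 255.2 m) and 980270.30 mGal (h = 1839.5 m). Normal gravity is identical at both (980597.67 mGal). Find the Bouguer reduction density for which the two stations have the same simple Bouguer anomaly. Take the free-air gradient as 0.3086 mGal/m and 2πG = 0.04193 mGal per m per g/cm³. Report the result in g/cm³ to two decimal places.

2.98

Δg_obs = 980270.30 − 980561.03 = -290.73 mGal over Δh = 1839.5 − 255.2 = 1584.3 m
Equal Bouguer anomalies ⇒ Δg_obs + (0.3086 − 0.04193ρ)·Δh = 0
0.3086 − 0.04193ρ = −Δg_obs/Δh = 0.18351
ρ = (0.3086 − 0.18351) / 0.04193 = 2.98 g/cm³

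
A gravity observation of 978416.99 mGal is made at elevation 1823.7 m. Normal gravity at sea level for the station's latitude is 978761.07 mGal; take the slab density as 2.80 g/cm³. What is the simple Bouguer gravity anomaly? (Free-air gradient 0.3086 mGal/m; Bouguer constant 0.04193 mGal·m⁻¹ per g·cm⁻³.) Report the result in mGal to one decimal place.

Free-air correction = 0.3086 × 1823.7 = 562.79 mGal
Free-air anomaly = 978416.99 − 978761.07 + (562.79) = 218.71 mGal
Bouguer slab correction = 0.04193 × 2.80 × 1823.7 = 214.11 mGal
Simple Bouguer anomaly = 218.71 − (214.11) = 4.60 mGal

4.6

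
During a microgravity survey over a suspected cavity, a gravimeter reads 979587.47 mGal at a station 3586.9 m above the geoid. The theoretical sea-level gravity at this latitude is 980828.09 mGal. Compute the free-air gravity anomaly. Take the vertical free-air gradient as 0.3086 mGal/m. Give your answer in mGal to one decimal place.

Free-air correction = 0.3086 × 3586.9 = 1106.92 mGal
Free-air anomaly = 979587.47 − 980828.09 + (1106.92) = -133.70 mGal

-133.7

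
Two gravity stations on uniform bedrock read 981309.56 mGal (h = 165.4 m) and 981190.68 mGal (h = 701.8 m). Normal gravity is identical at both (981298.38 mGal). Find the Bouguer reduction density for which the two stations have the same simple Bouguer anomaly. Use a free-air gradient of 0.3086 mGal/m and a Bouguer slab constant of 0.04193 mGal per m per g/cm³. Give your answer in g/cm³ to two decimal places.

2.07

Δg_obs = 981190.68 − 981309.56 = -118.88 mGal over Δh = 701.8 − 165.4 = 536.4 m
Equal Bouguer anomalies ⇒ Δg_obs + (0.3086 − 0.04193ρ)·Δh = 0
0.3086 − 0.04193ρ = −Δg_obs/Δh = 0.22163
ρ = (0.3086 − 0.22163) / 0.04193 = 2.07 g/cm³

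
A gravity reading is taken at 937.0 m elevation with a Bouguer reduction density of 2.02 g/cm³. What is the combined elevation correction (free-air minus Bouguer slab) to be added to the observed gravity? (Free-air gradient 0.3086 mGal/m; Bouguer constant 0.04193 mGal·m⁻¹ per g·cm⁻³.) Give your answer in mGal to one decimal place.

Combined gradient = 0.3086 − 0.04193 × 2.02 = 0.2239014 mGal/m
Combined elevation correction = 0.2239014 × 937.0 = 209.8 mGal

209.8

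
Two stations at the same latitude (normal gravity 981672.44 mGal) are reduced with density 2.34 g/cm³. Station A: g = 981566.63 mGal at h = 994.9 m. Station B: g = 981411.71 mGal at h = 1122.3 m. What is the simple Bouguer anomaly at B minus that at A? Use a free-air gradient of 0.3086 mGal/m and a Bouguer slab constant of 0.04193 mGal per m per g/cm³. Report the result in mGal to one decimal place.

Δg_SB(A) = 981566.63 − 981672.44 + 0.3086×994.9 − 0.04193×2.34×994.9 = 103.60 mGal
Δg_SB(B) = 981411.71 − 981672.44 + 0.3086×1122.3 − 0.04193×2.34×1122.3 = -24.50 mGal
Difference = -24.50 − (103.60) = -128.10 mGal

-128.1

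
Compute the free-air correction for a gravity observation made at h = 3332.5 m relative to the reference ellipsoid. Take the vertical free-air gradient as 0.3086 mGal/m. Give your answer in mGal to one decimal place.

1028.4

Free-air correction = 0.3086 × 3332.5 = 1028.4 mGal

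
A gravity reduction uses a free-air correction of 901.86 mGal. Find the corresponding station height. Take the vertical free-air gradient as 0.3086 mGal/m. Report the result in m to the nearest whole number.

2922

h = 901.86 / 0.3086 = 2922.42 m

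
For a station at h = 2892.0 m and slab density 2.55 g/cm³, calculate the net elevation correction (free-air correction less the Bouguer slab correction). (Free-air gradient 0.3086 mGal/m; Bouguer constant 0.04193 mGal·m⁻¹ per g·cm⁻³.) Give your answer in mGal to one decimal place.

583.3

Combined gradient = 0.3086 − 0.04193 × 2.55 = 0.2016785 mGal/m
Combined elevation correction = 0.2016785 × 2892.0 = 583.3 mGal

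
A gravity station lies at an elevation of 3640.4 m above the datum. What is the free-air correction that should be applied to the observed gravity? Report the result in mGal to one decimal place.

1123.4

Free-air correction = 0.3086 × 3640.4 = 1123.4 mGal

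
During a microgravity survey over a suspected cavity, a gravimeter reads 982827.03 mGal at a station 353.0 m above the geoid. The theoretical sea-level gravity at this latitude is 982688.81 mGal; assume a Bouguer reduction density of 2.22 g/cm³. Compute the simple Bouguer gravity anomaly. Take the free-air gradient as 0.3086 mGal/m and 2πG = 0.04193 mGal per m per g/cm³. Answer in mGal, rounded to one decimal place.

Free-air correction = 0.3086 × 353.0 = 108.94 mGal
Free-air anomaly = 982827.03 − 982688.81 + (108.94) = 247.16 mGal
Bouguer slab correction = 0.04193 × 2.22 × 353.0 = 32.86 mGal
Simple Bouguer anomaly = 247.16 − (32.86) = 214.30 mGal

214.3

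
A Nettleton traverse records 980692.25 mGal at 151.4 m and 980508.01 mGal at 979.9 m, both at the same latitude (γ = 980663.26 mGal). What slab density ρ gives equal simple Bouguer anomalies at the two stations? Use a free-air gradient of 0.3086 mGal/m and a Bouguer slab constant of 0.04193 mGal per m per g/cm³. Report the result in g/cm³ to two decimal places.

2.06

Δg_obs = 980508.01 − 980692.25 = -184.24 mGal over Δh = 979.9 − 151.4 = 828.5 m
Equal Bouguer anomalies ⇒ Δg_obs + (0.3086 − 0.04193ρ)·Δh = 0
0.3086 − 0.04193ρ = −Δg_obs/Δh = 0.22238
ρ = (0.3086 − 0.22238) / 0.04193 = 2.06 g/cm³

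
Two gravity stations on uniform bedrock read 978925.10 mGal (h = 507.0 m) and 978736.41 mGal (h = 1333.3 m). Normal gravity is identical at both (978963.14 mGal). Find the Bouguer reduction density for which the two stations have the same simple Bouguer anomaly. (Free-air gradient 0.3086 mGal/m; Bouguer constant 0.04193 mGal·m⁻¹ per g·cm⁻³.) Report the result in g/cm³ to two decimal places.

1.91

Δg_obs = 978736.41 − 978925.10 = -188.69 mGal over Δh = 1333.3 − 507.0 = 826.3 m
Equal Bouguer anomalies ⇒ Δg_obs + (0.3086 − 0.04193ρ)·Δh = 0
0.3086 − 0.04193ρ = −Δg_obs/Δh = 0.22836
ρ = (0.3086 − 0.22836) / 0.04193 = 1.91 g/cm³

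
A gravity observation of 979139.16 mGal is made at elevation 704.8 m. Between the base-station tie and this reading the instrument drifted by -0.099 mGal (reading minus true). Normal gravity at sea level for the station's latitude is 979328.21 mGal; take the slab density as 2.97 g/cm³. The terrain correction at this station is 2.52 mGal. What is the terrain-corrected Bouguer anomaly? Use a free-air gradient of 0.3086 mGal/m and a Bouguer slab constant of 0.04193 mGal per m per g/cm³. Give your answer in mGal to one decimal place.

-56.7

Drift-corrected reading = 979139.16 − (-0.099) = 979139.259 mGal
Free-air correction = 0.3086 × 704.8 = 217.50 mGal
Free-air anomaly = 979139.259 − 979328.21 + (217.50) = 28.549 mGal
Bouguer slab correction = 0.04193 × 2.97 × 704.8 = 87.77 mGal
Simple Bouguer anomaly = 28.549 − (87.77) = -59.221 mGal
Complete Bouguer anomaly = -59.221 + 2.52 = -56.701 mGal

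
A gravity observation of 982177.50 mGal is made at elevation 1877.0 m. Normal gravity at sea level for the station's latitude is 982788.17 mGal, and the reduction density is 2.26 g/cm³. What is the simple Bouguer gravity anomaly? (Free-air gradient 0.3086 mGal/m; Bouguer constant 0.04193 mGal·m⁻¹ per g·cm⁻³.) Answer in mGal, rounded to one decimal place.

Free-air correction = 0.3086 × 1877.0 = 579.24 mGal
Free-air anomaly = 982177.50 − 982788.17 + (579.24) = -31.43 mGal
Bouguer slab correction = 0.04193 × 2.26 × 1877.0 = 177.87 mGal
Simple Bouguer anomaly = -31.43 − (177.87) = -209.30 mGal

-209.3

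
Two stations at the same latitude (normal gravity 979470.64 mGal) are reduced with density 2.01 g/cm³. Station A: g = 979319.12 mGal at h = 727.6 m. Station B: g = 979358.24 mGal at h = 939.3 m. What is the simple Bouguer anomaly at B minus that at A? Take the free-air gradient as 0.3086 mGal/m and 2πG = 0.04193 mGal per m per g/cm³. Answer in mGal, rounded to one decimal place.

86.6

Δg_SB(A) = 979319.12 − 979470.64 + 0.3086×727.6 − 0.04193×2.01×727.6 = 11.70 mGal
Δg_SB(B) = 979358.24 − 979470.64 + 0.3086×939.3 − 0.04193×2.01×939.3 = 98.30 mGal
Difference = 98.30 − (11.70) = 86.60 mGal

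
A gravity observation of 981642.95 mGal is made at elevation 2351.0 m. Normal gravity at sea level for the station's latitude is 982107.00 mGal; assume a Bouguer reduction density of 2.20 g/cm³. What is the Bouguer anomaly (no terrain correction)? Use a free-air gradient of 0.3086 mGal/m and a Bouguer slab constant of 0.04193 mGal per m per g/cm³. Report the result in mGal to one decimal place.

44.6

Free-air correction = 0.3086 × 2351.0 = 725.52 mGal
Free-air anomaly = 981642.95 − 982107.00 + (725.52) = 261.47 mGal
Bouguer slab correction = 0.04193 × 2.20 × 2351.0 = 216.87 mGal
Simple Bouguer anomaly = 261.47 − (216.87) = 44.60 mGal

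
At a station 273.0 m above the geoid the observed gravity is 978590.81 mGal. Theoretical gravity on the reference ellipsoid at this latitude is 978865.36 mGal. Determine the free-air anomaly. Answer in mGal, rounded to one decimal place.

-190.3

Free-air correction = 0.3086 × 273.0 = 84.25 mGal
Free-air anomaly = 978590.81 − 978865.36 + (84.25) = -190.30 mGal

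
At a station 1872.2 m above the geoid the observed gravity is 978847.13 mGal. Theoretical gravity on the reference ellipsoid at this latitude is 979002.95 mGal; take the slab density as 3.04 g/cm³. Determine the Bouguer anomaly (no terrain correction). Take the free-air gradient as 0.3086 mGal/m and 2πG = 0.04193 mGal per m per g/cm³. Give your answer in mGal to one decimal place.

Free-air correction = 0.3086 × 1872.2 = 577.76 mGal
Free-air anomaly = 978847.13 − 979002.95 + (577.76) = 421.94 mGal
Bouguer slab correction = 0.04193 × 3.04 × 1872.2 = 238.64 mGal
Simple Bouguer anomaly = 421.94 − (238.64) = 183.30 mGal

183.3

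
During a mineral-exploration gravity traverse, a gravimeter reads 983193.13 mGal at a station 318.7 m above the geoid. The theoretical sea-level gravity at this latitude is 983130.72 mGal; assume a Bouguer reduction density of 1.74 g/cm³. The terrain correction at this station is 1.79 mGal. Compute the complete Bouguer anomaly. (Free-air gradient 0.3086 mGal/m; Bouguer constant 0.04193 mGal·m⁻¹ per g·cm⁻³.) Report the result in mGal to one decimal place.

139.3

Free-air correction = 0.3086 × 318.7 = 98.35 mGal
Free-air anomaly = 983193.13 − 983130.72 + (98.35) = 160.76 mGal
Bouguer slab correction = 0.04193 × 1.74 × 318.7 = 23.25 mGal
Simple Bouguer anomaly = 160.76 − (23.25) = 137.51 mGal
Complete Bouguer anomaly = 137.51 + 1.79 = 139.30 mGal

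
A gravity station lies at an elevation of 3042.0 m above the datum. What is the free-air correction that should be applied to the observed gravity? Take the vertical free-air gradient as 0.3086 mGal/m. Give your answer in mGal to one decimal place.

938.8

Free-air correction = 0.3086 × 3042.0 = 938.8 mGal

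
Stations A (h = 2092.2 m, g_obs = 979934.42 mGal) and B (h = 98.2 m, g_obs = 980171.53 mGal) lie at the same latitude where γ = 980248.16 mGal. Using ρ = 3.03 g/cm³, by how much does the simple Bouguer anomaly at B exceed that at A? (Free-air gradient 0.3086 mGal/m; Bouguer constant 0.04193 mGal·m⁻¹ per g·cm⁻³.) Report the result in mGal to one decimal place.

Δg_SB(A) = 979934.42 − 980248.16 + 0.3086×2092.2 − 0.04193×3.03×2092.2 = 66.10 mGal
Δg_SB(B) = 980171.53 − 980248.16 + 0.3086×98.2 − 0.04193×3.03×98.2 = -58.80 mGal
Difference = -58.80 − (66.10) = -124.90 mGal

-124.9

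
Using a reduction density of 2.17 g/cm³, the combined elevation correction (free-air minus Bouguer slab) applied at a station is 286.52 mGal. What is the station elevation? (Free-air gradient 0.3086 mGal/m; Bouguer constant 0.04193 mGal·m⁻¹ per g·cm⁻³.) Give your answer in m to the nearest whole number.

Combined gradient = 0.3086 − 0.04193 × 2.17 = 0.2176119 mGal/m
h = 286.52 / 0.2176119 = 1316.66 m

1317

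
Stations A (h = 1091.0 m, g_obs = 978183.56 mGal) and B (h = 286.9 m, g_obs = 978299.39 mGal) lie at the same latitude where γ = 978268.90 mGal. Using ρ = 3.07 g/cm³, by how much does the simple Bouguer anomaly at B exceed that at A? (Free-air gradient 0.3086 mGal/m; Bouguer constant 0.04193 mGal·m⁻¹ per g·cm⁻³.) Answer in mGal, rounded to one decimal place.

-28.8

Δg_SB(A) = 978183.56 − 978268.90 + 0.3086×1091.0 − 0.04193×3.07×1091.0 = 110.90 mGal
Δg_SB(B) = 978299.39 − 978268.90 + 0.3086×286.9 − 0.04193×3.07×286.9 = 82.10 mGal
Difference = 82.10 − (110.90) = -28.80 mGal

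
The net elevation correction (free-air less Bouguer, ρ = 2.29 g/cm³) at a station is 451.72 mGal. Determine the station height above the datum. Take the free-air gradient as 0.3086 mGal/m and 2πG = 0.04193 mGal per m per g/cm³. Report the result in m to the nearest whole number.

2125

Combined gradient = 0.3086 − 0.04193 × 2.29 = 0.2125803 mGal/m
h = 451.72 / 0.2125803 = 2124.94 m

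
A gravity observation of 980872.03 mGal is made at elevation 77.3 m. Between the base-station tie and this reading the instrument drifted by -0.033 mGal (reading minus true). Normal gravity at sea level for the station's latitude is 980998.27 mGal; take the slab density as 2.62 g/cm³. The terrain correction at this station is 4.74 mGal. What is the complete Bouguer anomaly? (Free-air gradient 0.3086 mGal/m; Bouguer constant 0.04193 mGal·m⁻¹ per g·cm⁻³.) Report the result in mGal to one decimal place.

-106.1

Drift-corrected reading = 980872.03 − (-0.033) = 980872.063 mGal
Free-air correction = 0.3086 × 77.3 = 23.85 mGal
Free-air anomaly = 980872.063 − 980998.27 + (23.85) = -102.357 mGal
Bouguer slab correction = 0.04193 × 2.62 × 77.3 = 8.49 mGal
Simple Bouguer anomaly = -102.357 − (8.49) = -110.847 mGal
Complete Bouguer anomaly = -110.847 + 4.74 = -106.107 mGal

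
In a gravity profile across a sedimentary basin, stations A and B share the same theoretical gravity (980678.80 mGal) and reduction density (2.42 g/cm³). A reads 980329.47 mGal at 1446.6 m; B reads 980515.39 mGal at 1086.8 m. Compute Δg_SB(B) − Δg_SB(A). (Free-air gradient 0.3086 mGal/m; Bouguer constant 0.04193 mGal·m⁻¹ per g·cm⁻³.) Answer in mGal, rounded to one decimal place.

Δg_SB(A) = 980329.47 − 980678.80 + 0.3086×1446.6 − 0.04193×2.42×1446.6 = -49.70 mGal
Δg_SB(B) = 980515.39 − 980678.80 + 0.3086×1086.8 − 0.04193×2.42×1086.8 = 61.70 mGal
Difference = 61.70 − (-49.70) = 111.40 mGal

111.4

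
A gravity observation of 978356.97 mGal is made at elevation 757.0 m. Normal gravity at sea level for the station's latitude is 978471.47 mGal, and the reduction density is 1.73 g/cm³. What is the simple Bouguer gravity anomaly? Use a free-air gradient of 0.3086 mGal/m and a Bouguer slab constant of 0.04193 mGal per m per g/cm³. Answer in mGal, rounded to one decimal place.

Free-air correction = 0.3086 × 757.0 = 233.61 mGal
Free-air anomaly = 978356.97 − 978471.47 + (233.61) = 119.11 mGal
Bouguer slab correction = 0.04193 × 1.73 × 757.0 = 54.91 mGal
Simple Bouguer anomaly = 119.11 − (54.91) = 64.20 mGal

64.2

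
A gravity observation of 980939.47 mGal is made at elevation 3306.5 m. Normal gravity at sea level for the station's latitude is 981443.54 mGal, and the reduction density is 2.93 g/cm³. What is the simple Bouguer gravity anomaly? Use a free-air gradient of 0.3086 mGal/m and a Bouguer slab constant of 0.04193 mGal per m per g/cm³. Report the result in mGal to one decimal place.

110.1

Free-air correction = 0.3086 × 3306.5 = 1020.39 mGal
Free-air anomaly = 980939.47 − 981443.54 + (1020.39) = 516.32 mGal
Bouguer slab correction = 0.04193 × 2.93 × 3306.5 = 406.22 mGal
Simple Bouguer anomaly = 516.32 − (406.22) = 110.10 mGal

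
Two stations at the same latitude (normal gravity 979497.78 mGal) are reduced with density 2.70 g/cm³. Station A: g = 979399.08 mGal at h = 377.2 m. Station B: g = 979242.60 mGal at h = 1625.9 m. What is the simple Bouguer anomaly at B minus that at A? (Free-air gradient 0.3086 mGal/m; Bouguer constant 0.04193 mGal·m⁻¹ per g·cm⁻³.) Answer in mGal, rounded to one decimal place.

Δg_SB(A) = 979399.08 − 979497.78 + 0.3086×377.2 − 0.04193×2.70×377.2 = -25.00 mGal
Δg_SB(B) = 979242.60 − 979497.78 + 0.3086×1625.9 − 0.04193×2.70×1625.9 = 62.50 mGal
Difference = 62.50 − (-25.00) = 87.50 mGal

87.5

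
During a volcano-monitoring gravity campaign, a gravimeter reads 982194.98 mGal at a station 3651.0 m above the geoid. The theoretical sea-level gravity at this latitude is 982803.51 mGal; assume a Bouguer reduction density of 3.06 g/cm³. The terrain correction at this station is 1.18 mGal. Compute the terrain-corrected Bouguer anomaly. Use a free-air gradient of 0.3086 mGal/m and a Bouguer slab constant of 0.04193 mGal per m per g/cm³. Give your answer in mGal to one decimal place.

Free-air correction = 0.3086 × 3651.0 = 1126.70 mGal
Free-air anomaly = 982194.98 − 982803.51 + (1126.70) = 518.17 mGal
Bouguer slab correction = 0.04193 × 3.06 × 3651.0 = 468.44 mGal
Simple Bouguer anomaly = 518.17 − (468.44) = 49.73 mGal
Complete Bouguer anomaly = 49.73 + 1.18 = 50.91 mGal

50.9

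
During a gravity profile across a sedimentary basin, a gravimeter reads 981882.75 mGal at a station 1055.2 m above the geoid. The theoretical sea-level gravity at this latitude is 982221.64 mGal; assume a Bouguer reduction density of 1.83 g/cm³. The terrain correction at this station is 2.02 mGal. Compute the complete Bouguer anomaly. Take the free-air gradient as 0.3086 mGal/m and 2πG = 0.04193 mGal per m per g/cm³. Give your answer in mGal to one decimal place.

Free-air correction = 0.3086 × 1055.2 = 325.63 mGal
Free-air anomaly = 981882.75 − 982221.64 + (325.63) = -13.26 mGal
Bouguer slab correction = 0.04193 × 1.83 × 1055.2 = 80.97 mGal
Simple Bouguer anomaly = -13.26 − (80.97) = -94.23 mGal
Complete Bouguer anomaly = -94.23 + 2.02 = -92.21 mGal

-92.2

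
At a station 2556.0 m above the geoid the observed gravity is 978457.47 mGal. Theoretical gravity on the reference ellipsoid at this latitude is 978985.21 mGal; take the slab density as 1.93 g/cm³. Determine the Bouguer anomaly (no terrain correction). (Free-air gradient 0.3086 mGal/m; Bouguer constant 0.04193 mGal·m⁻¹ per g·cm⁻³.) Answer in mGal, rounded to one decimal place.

54.2

Free-air correction = 0.3086 × 2556.0 = 788.78 mGal
Free-air anomaly = 978457.47 − 978985.21 + (788.78) = 261.04 mGal
Bouguer slab correction = 0.04193 × 1.93 × 2556.0 = 206.84 mGal
Simple Bouguer anomaly = 261.04 − (206.84) = 54.20 mGal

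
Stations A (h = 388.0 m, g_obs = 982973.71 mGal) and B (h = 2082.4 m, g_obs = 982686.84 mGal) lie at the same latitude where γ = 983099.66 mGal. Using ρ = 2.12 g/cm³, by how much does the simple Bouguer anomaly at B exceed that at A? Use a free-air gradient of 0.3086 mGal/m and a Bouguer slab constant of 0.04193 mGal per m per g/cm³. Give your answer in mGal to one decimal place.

Δg_SB(A) = 982973.71 − 983099.66 + 0.3086×388.0 − 0.04193×2.12×388.0 = -40.70 mGal
Δg_SB(B) = 982686.84 − 983099.66 + 0.3086×2082.4 − 0.04193×2.12×2082.4 = 44.70 mGal
Difference = 44.70 − (-40.70) = 85.40 mGal

85.4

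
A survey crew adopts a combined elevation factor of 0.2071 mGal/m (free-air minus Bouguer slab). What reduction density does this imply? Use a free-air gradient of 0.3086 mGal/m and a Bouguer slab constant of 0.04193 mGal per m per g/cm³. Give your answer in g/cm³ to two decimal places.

2.42

0.2071 = 0.3086 − 0.04193 × ρ
ρ = (0.3086 − 0.2071) / 0.04193 = 2.42 g/cm³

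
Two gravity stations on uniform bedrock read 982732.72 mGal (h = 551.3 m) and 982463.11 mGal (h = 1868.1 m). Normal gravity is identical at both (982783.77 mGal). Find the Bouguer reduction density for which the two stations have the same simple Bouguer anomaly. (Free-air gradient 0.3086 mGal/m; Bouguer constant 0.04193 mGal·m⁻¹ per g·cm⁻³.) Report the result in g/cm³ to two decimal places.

Δg_obs = 982463.11 − 982732.72 = -269.61 mGal over Δh = 1868.1 − 551.3 = 1316.8 m
Equal Bouguer anomalies ⇒ Δg_obs + (0.3086 − 0.04193ρ)·Δh = 0
0.3086 − 0.04193ρ = −Δg_obs/Δh = 0.20475
ρ = (0.3086 − 0.20475) / 0.04193 = 2.48 g/cm³

2.48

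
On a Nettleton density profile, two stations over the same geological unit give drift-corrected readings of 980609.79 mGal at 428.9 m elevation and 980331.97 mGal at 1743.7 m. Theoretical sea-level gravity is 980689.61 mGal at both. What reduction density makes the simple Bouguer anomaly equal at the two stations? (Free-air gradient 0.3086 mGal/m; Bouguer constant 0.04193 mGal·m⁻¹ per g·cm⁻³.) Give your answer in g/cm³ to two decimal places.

Δg_obs = 980331.97 − 980609.79 = -277.82 mGal over Δh = 1743.7 − 428.9 = 1314.8 m
Equal Bouguer anomalies ⇒ Δg_obs + (0.3086 − 0.04193ρ)·Δh = 0
0.3086 − 0.04193ρ = −Δg_obs/Δh = 0.21130
ρ = (0.3086 − 0.21130) / 0.04193 = 2.32 g/cm³

2.32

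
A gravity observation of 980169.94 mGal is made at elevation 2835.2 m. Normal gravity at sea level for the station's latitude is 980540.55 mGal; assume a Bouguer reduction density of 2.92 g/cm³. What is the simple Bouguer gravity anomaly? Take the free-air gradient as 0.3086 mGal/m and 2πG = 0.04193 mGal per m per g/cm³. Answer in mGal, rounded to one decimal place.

Free-air correction = 0.3086 × 2835.2 = 874.94 mGal
Free-air anomaly = 980169.94 − 980540.55 + (874.94) = 504.33 mGal
Bouguer slab correction = 0.04193 × 2.92 × 2835.2 = 347.13 mGal
Simple Bouguer anomaly = 504.33 − (347.13) = 157.20 mGal

157.2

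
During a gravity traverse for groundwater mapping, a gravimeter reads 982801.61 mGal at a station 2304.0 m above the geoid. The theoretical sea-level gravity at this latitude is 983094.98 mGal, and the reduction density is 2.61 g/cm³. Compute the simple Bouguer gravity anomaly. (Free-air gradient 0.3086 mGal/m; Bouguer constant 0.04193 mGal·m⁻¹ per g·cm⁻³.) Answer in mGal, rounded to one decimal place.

Free-air correction = 0.3086 × 2304.0 = 711.01 mGal
Free-air anomaly = 982801.61 − 983094.98 + (711.01) = 417.64 mGal
Bouguer slab correction = 0.04193 × 2.61 × 2304.0 = 252.14 mGal
Simple Bouguer anomaly = 417.64 − (252.14) = 165.50 mGal

165.5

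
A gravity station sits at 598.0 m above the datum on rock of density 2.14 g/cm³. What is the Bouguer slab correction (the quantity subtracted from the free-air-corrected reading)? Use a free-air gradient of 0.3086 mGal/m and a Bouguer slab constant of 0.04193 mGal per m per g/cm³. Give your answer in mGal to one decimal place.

Bouguer slab correction = 0.04193 × 2.14 × 598.0 = 53.7 mGal

53.7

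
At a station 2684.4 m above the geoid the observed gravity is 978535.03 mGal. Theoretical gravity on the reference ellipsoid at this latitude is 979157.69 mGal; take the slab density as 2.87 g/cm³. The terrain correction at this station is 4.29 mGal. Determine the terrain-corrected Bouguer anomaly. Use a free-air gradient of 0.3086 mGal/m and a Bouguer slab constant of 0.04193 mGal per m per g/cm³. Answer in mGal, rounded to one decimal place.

Free-air correction = 0.3086 × 2684.4 = 828.41 mGal
Free-air anomaly = 978535.03 − 979157.69 + (828.41) = 205.75 mGal
Bouguer slab correction = 0.04193 × 2.87 × 2684.4 = 323.04 mGal
Simple Bouguer anomaly = 205.75 − (323.04) = -117.29 mGal
Complete Bouguer anomaly = -117.29 + 4.29 = -113.00 mGal

-113.0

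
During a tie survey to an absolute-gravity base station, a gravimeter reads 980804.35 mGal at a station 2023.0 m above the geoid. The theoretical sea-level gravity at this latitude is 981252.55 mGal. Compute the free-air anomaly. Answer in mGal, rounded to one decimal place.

176.1

Free-air correction = 0.3086 × 2023.0 = 624.30 mGal
Free-air anomaly = 980804.35 − 981252.55 + (624.30) = 176.10 mGal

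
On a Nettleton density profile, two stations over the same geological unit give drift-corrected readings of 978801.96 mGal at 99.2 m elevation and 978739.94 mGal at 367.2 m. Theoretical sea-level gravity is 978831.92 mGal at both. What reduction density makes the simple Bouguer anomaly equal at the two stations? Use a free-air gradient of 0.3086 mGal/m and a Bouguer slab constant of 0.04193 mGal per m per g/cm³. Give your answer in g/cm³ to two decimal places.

1.84

Δg_obs = 978739.94 − 978801.96 = -62.02 mGal over Δh = 367.2 − 99.2 = 268.0 m
Equal Bouguer anomalies ⇒ Δg_obs + (0.3086 − 0.04193ρ)·Δh = 0
0.3086 − 0.04193ρ = −Δg_obs/Δh = 0.23142
ρ = (0.3086 − 0.23142) / 0.04193 = 1.84 g/cm³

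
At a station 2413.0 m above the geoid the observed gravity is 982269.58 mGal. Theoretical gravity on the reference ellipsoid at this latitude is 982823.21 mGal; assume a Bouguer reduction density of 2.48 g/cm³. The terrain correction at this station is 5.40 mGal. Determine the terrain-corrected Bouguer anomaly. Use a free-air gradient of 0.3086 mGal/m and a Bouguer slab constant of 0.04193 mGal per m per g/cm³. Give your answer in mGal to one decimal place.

Free-air correction = 0.3086 × 2413.0 = 744.65 mGal
Free-air anomaly = 982269.58 − 982823.21 + (744.65) = 191.02 mGal
Bouguer slab correction = 0.04193 × 2.48 × 2413.0 = 250.92 mGal
Simple Bouguer anomaly = 191.02 − (250.92) = -59.90 mGal
Complete Bouguer anomaly = -59.90 + 5.40 = -54.50 mGal

-54.5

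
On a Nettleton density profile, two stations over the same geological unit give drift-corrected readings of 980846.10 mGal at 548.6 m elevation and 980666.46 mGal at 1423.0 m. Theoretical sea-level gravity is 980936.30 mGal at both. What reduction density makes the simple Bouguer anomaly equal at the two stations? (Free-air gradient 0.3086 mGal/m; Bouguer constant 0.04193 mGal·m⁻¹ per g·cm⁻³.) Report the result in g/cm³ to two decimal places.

Δg_obs = 980666.46 − 980846.10 = -179.64 mGal over Δh = 1423.0 − 548.6 = 874.4 m
Equal Bouguer anomalies ⇒ Δg_obs + (0.3086 − 0.04193ρ)·Δh = 0
0.3086 − 0.04193ρ = −Δg_obs/Δh = 0.20544
ρ = (0.3086 − 0.20544) / 0.04193 = 2.46 g/cm³

2.46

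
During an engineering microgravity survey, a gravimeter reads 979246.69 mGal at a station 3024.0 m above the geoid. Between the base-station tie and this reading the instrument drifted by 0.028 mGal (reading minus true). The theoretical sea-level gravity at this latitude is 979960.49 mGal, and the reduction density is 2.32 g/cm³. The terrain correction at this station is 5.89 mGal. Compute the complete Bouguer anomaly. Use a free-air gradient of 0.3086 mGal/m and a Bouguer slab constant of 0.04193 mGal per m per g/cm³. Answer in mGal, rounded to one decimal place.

Drift-corrected reading = 979246.69 − (0.028) = 979246.662 mGal
Free-air correction = 0.3086 × 3024.0 = 933.21 mGal
Free-air anomaly = 979246.662 − 979960.49 + (933.21) = 219.382 mGal
Bouguer slab correction = 0.04193 × 2.32 × 3024.0 = 294.17 mGal
Simple Bouguer anomaly = 219.382 − (294.17) = -74.788 mGal
Complete Bouguer anomaly = -74.788 + 5.89 = -68.898 mGal

-68.9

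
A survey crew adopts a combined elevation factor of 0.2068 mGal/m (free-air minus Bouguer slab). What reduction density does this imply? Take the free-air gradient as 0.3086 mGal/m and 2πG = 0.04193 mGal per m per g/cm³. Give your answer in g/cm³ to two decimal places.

2.43

0.2068 = 0.3086 − 0.04193 × ρ
ρ = (0.3086 − 0.2068) / 0.04193 = 2.43 g/cm³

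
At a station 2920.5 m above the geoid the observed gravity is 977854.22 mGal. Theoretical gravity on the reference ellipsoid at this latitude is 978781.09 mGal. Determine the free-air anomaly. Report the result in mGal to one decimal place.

Free-air correction = 0.3086 × 2920.5 = 901.27 mGal
Free-air anomaly = 977854.22 − 978781.09 + (901.27) = -25.60 mGal

-25.6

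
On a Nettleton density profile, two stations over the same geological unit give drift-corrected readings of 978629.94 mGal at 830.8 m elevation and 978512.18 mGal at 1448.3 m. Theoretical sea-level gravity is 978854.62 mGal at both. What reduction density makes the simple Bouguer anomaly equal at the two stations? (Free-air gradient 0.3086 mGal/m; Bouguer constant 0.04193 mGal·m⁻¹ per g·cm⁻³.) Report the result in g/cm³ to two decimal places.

Δg_obs = 978512.18 − 978629.94 = -117.76 mGal over Δh = 1448.3 − 830.8 = 617.5 m
Equal Bouguer anomalies ⇒ Δg_obs + (0.3086 − 0.04193ρ)·Δh = 0
0.3086 − 0.04193ρ = −Δg_obs/Δh = 0.19070
ρ = (0.3086 − 0.19070) / 0.04193 = 2.81 g/cm³

2.81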